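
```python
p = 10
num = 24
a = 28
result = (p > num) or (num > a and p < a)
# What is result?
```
Trace:
  p=10
  p=10, num=24
  p=10, num=24, a=28
  p=10, num=24, a=28, result=False

Final answer: False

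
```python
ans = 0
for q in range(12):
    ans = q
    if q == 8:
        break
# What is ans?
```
Trace:
  ans=0
  ans=0, q=0
  ans=1, q=1
  ans=2, q=2
  ans=3, q=3
  ans=4, q=4
  ans=5, q=5
  ans=6, q=6
  ans=7, q=7
  ans=8, q=8

Final answer: 8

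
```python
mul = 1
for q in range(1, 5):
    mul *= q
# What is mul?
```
Trace:
  mul=1
  mul=1, q=1
  mul=2, q=2
  mul=6, q=3
  mul=24, q=4

Final answer: 24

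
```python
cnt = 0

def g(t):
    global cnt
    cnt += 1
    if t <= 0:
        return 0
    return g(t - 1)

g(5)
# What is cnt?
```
Call trace:
g(t=5)
  g(t=4)
    g(t=3)
      g(t=2)
        g(t=1)
          g(t=0)
          -> return 0
        -> return 0
      -> return 0
    -> return 0
  -> return 0
-> return 0

cnt is incremented once per call. g is entered once for each t = 5, 4, 3, 2, 1, 0 (the t <= 0 call returns without recursing), i.e. 5 + 1 calls.
cnt = 6

Final answer: 6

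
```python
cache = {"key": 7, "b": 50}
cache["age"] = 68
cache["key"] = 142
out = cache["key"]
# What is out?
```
Trace:
  cache={'key': 7, 'b': 50}
  cache={'key': 7, 'b': 50, 'age': 68}
  cache={'key': 142, 'b': 50, 'age': 68}
  cache={'key': 142, 'b': 50, 'age': 68}, out=142

Final answer: 142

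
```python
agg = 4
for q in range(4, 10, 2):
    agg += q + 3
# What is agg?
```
Trace:
  agg=4
  agg=11, q=4
  agg=20, q=6
  agg=31, q=8

Final answer: 31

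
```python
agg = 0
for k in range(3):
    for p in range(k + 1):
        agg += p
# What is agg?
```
Trace:
  agg=0
  agg=0, k=0, p=0
  agg=0, k=1, p=0
  agg=1, k=1, p=1
  agg=1, k=2, p=0
  agg=2, k=2, p=1
  agg=4, k=2, p=2

Final answer: 4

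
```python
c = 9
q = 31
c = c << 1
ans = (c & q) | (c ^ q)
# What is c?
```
Trace:
  c=9
  c=9, q=31
  c=18, q=31
  c=18, q=31, ans=31

Final answer: 18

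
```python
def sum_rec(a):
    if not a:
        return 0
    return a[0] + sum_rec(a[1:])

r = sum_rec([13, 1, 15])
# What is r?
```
Call trace:
sum_rec(a=[13, 1, 15])
  sum_rec(a=[1, 15])
    sum_rec(a=[15])
      sum_rec(a=[])
      -> return 0
    -> return 15
  -> return 16
-> return 29

Final answer: 29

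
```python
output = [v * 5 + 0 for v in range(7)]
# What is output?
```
Trace:
  v=0
  v=1
  v=2
  v=3
  v=4
  v=5
  v=6
  output=[0, 5, 10, 15, 20, 25, 30]

Final answer: [0, 5, 10, 15, 20, 25, 30]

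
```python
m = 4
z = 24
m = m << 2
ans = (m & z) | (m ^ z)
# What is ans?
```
Trace:
  m=4
  m=4, z=24
  m=16, z=24
  m=16, z=24, ans=24

Final answer: 24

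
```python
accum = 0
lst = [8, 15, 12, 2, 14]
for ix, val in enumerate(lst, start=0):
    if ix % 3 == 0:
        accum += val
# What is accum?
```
Trace:
  accum=0
  accum=8, ix=0, val=8
  accum=8, ix=1, val=15
  accum=8, ix=2, val=12
  accum=10, ix=3, val=2
  accum=10, ix=4, val=14

Final answer: 10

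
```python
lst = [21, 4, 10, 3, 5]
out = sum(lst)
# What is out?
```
Trace:
  lst=[21, 4, 10, 3, 5]
  lst=[21, 4, 10, 3, 5], out=43

Final answer: 43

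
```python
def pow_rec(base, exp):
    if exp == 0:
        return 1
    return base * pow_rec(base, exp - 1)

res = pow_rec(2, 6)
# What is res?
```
Call trace:
pow_rec(base=2, exp=6)
  pow_rec(base=2, exp=5)
    pow_rec(base=2, exp=4)
      pow_rec(base=2, exp=3)
        pow_rec(base=2, exp=2)
          pow_rec(base=2, exp=1)
            pow_rec(base=2, exp=0)
            -> return 1
          -> return 2
        -> return 4
      -> return 8
    -> return 16
  -> return 32
-> return 64

Final answer: 64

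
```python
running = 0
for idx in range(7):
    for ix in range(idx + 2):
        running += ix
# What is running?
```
Trace:
  running=0
  running=0, idx=0, ix=0
  running=1, idx=0, ix=1
  running=1, idx=1, ix=0
  running=2, idx=1, ix=1
  running=4, idx=1, ix=2
  running=4, idx=2, ix=0
  running=5, idx=2, ix=1
  running=7, idx=2, ix=2
  running=10, idx=2, ix=3
  running=10, idx=3, ix=0
  running=11, idx=3, ix=1
  running=13, idx=3, ix=2
  running=16, idx=3, ix=3
  running=20, idx=3, ix=4
  running=20, idx=4, ix=0
  running=21, idx=4, ix=1
  running=23, idx=4, ix=2
  running=26, idx=4, ix=3
  running=30, idx=4, ix=4
  running=35, idx=4, ix=5
  running=35, idx=5, ix=0
  running=36, idx=5, ix=1
  running=38, idx=5, ix=2
  running=41, idx=5, ix=3
  running=45, idx=5, ix=4
  running=50, idx=5, ix=5
  running=56, idx=5, ix=6
  running=56, idx=6, ix=0
  running=57, idx=6, ix=1
  running=59, idx=6, ix=2
  running=62, idx=6, ix=3
  running=66, idx=6, ix=4
  running=71, idx=6, ix=5
  running=77, idx=6, ix=6
  running=84, idx=6, ix=7

Final answer: 84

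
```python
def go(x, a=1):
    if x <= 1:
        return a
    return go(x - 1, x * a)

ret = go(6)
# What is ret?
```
Call trace:
go(x=6, a=1)
  go(x=5, a=6)
    go(x=4, a=30)
      go(x=3, a=120)
        go(x=2, a=360)
          go(x=1, a=720)
          -> return 720
        -> return 720
      -> return 720
    -> return 720
  -> return 720
-> return 720

Final answer: 720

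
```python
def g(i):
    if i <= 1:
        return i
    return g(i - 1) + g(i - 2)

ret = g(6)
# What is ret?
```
Call trace (a repeated sub-call is expanded the first time; later identical calls just restate its return value):
g(i=6)
  g(i=5)
    g(i=4)
      g(i=3)
        g(i=2)
          g(i=1)
          -> return 1
          g(i=0)
          -> return 0
        -> return 1
        g(i=1)
        -> return 1
      -> return 2
      g(i=2) -> return 1  (same call as traced above)
    -> return 3
    g(i=3) -> return 2  (same call as traced above)
  -> return 5
  g(i=4) -> return 3  (same call as traced above)
-> return 8

Final answer: 8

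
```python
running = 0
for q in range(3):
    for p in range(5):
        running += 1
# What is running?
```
Trace:
  running=0
  running=1, q=0, p=0
  running=2, q=0, p=1
  running=3, q=0, p=2
  running=4, q=0, p=3
  running=5, q=0, p=4
  running=6, q=1, p=0
  running=7, q=1, p=1
  running=8, q=1, p=2
  running=9, q=1, p=3
  running=10, q=1, p=4
  running=11, q=2, p=0
  running=12, q=2, p=1
  running=13, q=2, p=2
  running=14, q=2, p=3
  running=15, q=2, p=4

Final answer: 15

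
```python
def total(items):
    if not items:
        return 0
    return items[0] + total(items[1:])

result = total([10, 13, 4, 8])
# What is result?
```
Call trace:
total(items=[10, 13, 4, 8])
  total(items=[13, 4, 8])
    total(items=[4, 8])
      total(items=[8])
        total(items=[])
        -> return 0
      -> return 8
    -> return 12
  -> return 25
-> return 35

Final answer: 35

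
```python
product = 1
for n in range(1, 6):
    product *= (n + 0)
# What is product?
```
Trace:
  product=1
  product=1, n=1
  product=2, n=2
  product=6, n=3
  product=24, n=4
  product=120, n=5

Final answer: 120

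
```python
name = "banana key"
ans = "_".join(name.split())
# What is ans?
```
Trace:
  name='banana key'
  name='banana key', ans='banana_key'

Final answer: 'banana_key'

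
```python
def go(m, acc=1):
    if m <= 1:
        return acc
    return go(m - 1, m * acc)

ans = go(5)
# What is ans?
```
Call trace:
go(m=5, acc=1)
  go(m=4, acc=5)
    go(m=3, acc=20)
      go(m=2, acc=60)
        go(m=1, acc=120)
        -> return 120
      -> return 120
    -> return 120
  -> return 120
-> return 120

Final answer: 120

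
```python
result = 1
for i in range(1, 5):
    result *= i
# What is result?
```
Trace:
  result=1
  result=1, i=1
  result=2, i=2
  result=6, i=3
  result=24, i=4

Final answer: 24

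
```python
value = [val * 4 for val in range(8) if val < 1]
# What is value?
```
Trace:
  val=0
  val=1
  val=2
  val=3
  val=4
  val=5
  val=6
  val=7
  value=[0]

Final answer: [0]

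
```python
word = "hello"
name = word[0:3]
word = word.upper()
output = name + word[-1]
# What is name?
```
Trace:
  word='hello'
  word='hello', name='hel'
  word='HELLO', name='hel'
  word='HELLO', name='hel', output='helO'

Final answer: 'hel'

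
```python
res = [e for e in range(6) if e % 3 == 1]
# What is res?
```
Trace:
  e=0
  e=1
  e=2
  e=3
  e=4
  e=5
  res=[1, 4]

Final answer: [1, 4]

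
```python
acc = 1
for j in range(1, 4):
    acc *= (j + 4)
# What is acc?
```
Trace:
  acc=1
  acc=5, j=1
  acc=30, j=2
  acc=210, j=3

Final answer: 210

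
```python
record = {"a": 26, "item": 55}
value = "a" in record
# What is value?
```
Trace:
  record={'a': 26, 'item': 55}
  record={'a': 26, 'item': 55}, value=True

Final answer: True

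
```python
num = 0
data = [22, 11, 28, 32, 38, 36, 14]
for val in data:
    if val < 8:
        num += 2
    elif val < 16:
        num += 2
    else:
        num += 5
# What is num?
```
Trace:
  num=0
  num=5, val=22
  num=7, val=11
  num=12, val=28
  num=17, val=32
  num=22, val=38
  num=27, val=36
  num=29, val=14

Final answer: 29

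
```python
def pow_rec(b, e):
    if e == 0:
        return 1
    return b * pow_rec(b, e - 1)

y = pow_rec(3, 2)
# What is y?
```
Call trace:
pow_rec(b=3, e=2)
  pow_rec(b=3, e=1)
    pow_rec(b=3, e=0)
    -> return 1
  -> return 3
-> return 9

Final answer: 9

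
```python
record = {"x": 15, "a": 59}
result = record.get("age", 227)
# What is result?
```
Trace:
  record={'x': 15, 'a': 59}
  record={'x': 15, 'a': 59}, result=227

Final answer: 227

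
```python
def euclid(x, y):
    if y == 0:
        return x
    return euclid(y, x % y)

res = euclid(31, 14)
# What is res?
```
Call trace:
euclid(x=31, y=14)
  euclid(x=14, y=3)
    euclid(x=3, y=2)
      euclid(x=2, y=1)
        euclid(x=1, y=0)
        -> return 1
      -> return 1
    -> return 1
  -> return 1
-> return 1

Final answer: 1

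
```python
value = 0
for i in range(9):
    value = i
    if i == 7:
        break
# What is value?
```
Trace:
  value=0
  value=0, i=0
  value=1, i=1
  value=2, i=2
  value=3, i=3
  value=4, i=4
  value=5, i=5
  value=6, i=6
  value=7, i=7

Final answer: 7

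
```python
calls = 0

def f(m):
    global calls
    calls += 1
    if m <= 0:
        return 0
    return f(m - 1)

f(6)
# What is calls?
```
Call trace:
f(m=6)
  f(m=5)
    f(m=4)
      f(m=3)
        f(m=2)
          f(m=1)
            f(m=0)
            -> return 0
          -> return 0
        -> return 0
      -> return 0
    -> return 0
  -> return 0
-> return 0

calls is incremented once per call. f is entered once for each m = 6, 5, 4, 3, 2, 1, 0 (the m <= 0 call returns without recursing), i.e. 6 + 1 calls.
calls = 7

Final answer: 7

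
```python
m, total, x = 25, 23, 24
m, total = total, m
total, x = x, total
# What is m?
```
Trace:
  m=25, total=23, x=24
  m=23, total=25, x=24
  m=23, total=24, x=25

Final answer: 23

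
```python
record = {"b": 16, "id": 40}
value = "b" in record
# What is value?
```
Trace:
  record={'b': 16, 'id': 40}
  record={'b': 16, 'id': 40}, value=True

Final answer: True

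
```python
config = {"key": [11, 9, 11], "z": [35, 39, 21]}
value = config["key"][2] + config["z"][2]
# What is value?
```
Trace:
  config={'key': [11, 9, 11], 'z': [35, 39, 21]}
  config={'key': [11, 9, 11], 'z': [35, 39, 21]}, value=32

Final answer: 32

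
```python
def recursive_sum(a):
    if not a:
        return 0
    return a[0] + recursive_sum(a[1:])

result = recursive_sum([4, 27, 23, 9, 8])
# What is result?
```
Call trace:
recursive_sum(a=[4, 27, 23, 9, 8])
  recursive_sum(a=[27, 23, 9, 8])
    recursive_sum(a=[23, 9, 8])
      recursive_sum(a=[9, 8])
        recursive_sum(a=[8])
          recursive_sum(a=[])
          -> return 0
        -> return 8
      -> return 17
    -> return 40
  -> return 67
-> return 71

Final answer: 71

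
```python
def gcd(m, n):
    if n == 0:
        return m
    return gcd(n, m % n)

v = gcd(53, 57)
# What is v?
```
Call trace:
gcd(m=53, n=57)
  gcd(m=57, n=53)
    gcd(m=53, n=4)
      gcd(m=4, n=1)
        gcd(m=1, n=0)
        -> return 1
      -> return 1
    -> return 1
  -> return 1
-> return 1

Final answer: 1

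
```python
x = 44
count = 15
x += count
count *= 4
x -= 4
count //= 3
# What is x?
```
Trace:
  x=44
  x=44, count=15
  x=59, count=15
  x=59, count=60
  x=55, count=60
  x=55, count=20

Final answer: 55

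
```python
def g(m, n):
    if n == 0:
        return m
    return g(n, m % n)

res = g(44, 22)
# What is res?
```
Call trace:
g(m=44, n=22)
  g(m=22, n=0)
  -> return 22
-> return 22

Final answer: 22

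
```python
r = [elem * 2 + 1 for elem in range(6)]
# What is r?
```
Trace:
  elem=0
  elem=1
  elem=2
  elem=3
  elem=4
  elem=5
  r=[1, 3, 5, 7, 9, 11]

Final answer: [1, 3, 5, 7, 9, 11]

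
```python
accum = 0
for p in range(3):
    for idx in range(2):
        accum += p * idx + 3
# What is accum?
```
Trace:
  accum=0
  accum=3, p=0, idx=0
  accum=6, p=0, idx=1
  accum=9, p=1, idx=0
  accum=13, p=1, idx=1
  accum=16, p=2, idx=0
  accum=21, p=2, idx=1

Final answer: 21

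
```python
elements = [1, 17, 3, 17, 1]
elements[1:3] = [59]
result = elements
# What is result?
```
Trace:
  elements=[1, 17, 3, 17, 1]
  elements=[1, 59, 17, 1]
  elements=[1, 59, 17, 1], result=[1, 59, 17, 1]

Final answer: [1, 59, 17, 1]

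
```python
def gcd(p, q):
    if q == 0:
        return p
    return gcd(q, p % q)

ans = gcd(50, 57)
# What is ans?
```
Call trace:
gcd(p=50, q=57)
  gcd(p=57, q=50)
    gcd(p=50, q=7)
      gcd(p=7, q=1)
        gcd(p=1, q=0)
        -> return 1
      -> return 1
    -> return 1
  -> return 1
-> return 1

Final answer: 1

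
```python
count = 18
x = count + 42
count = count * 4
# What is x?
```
Trace:
  count=18
  count=18, x=60
  count=72, x=60

Final answer: 60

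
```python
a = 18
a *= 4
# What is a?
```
Trace:
  a=18
  a=72

Final answer: 72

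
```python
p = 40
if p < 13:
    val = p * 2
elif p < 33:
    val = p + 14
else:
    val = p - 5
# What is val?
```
Trace:
  p=40
  p=40, val=35

Final answer: 35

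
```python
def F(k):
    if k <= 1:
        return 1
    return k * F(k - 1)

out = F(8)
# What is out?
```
Call trace:
F(k=8)
  F(k=7)
    F(k=6)
      F(k=5)
        F(k=4)
          F(k=3)
            F(k=2)
              F(k=1)
              -> return 1
            -> return 2
          -> return 6
        -> return 24
      -> return 120
    -> return 720
  -> return 5040
-> return 40320

Final answer: 40320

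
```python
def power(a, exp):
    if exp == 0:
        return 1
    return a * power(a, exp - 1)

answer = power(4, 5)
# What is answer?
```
Call trace:
power(a=4, exp=5)
  power(a=4, exp=4)
    power(a=4, exp=3)
      power(a=4, exp=2)
        power(a=4, exp=1)
          power(a=4, exp=0)
          -> return 1
        -> return 4
      -> return 16
    -> return 64
  -> return 256
-> return 1024

Final answer: 1024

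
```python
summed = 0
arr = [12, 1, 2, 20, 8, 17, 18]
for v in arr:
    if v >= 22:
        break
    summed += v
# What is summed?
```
Trace:
  summed=0
  summed=12, v=12
  summed=13, v=1
  summed=15, v=2
  summed=35, v=20
  summed=43, v=8
  summed=60, v=17
  summed=78, v=18

Final answer: 78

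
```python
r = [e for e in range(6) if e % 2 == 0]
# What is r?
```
Trace:
  e=0
  e=1
  e=2
  e=3
  e=4
  e=5
  r=[0, 2, 4]

Final answer: [0, 2, 4]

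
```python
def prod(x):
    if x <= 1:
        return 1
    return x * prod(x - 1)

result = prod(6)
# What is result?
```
Call trace:
prod(x=6)
  prod(x=5)
    prod(x=4)
      prod(x=3)
        prod(x=2)
          prod(x=1)
          -> return 1
        -> return 2
      -> return 6
    -> return 24
  -> return 120
-> return 720

Final answer: 720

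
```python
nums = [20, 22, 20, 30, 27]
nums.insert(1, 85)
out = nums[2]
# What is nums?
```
Trace:
  nums=[20, 22, 20, 30, 27]
  nums=[20, 85, 22, 20, 30, 27]
  nums=[20, 85, 22, 20, 30, 27], out=22

Final answer: [20, 85, 22, 20, 30, 27]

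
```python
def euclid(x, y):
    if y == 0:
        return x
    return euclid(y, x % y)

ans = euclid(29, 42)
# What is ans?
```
Call trace:
euclid(x=29, y=42)
  euclid(x=42, y=29)
    euclid(x=29, y=13)
      euclid(x=13, y=3)
        euclid(x=3, y=1)
          euclid(x=1, y=0)
          -> return 1
        -> return 1
      -> return 1
    -> return 1
  -> return 1
-> return 1

Final answer: 1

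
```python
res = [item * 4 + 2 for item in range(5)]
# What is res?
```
Trace:
  item=0
  item=1
  item=2
  item=3
  item=4
  res=[2, 6, 10, 14, 18]

Final answer: [2, 6, 10, 14, 18]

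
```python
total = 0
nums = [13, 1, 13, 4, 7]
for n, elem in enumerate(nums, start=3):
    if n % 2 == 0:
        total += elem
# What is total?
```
Trace:
  total=0
  total=0, n=3, elem=13
  total=1, n=4, elem=1
  total=1, n=5, elem=13
  total=5, n=6, elem=4
  total=5, n=7, elem=7

Final answer: 5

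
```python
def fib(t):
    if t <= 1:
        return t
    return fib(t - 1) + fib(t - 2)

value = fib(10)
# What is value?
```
Call trace (a repeated sub-call is expanded the first time; later identical calls just restate its return value):
fib(t=10)
  fib(t=9)
    fib(t=8)
      fib(t=7)
        fib(t=6)
          fib(t=5)
            fib(t=4)
              fib(t=3)
                fib(t=2)
                  fib(t=1)
                  -> return 1
                  fib(t=0)
                  -> return 0
                -> return 1
                fib(t=1)
                -> return 1
              -> return 2
              fib(t=2) -> return 1  (same call as traced above)
            -> return 3
            fib(t=3) -> return 2  (same call as traced above)
          -> return 5
          fib(t=4) -> return 3  (same call as traced above)
        -> return 8
        fib(t=5) -> return 5  (same call as traced above)
      -> return 13
      fib(t=6) -> return 8  (same call as traced above)
    -> return 21
    fib(t=7) -> return 13  (same call as traced above)
  -> return 34
  fib(t=8) -> return 21  (same call as traced above)
-> return 55

Final answer: 55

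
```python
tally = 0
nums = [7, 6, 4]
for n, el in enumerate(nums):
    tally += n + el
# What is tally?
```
Trace:
  tally=0
  tally=7, n=0, el=7
  tally=14, n=1, el=6
  tally=20, n=2, el=4

Final answer: 20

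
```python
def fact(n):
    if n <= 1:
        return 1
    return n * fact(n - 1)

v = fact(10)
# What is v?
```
Call trace:
fact(n=10)
  fact(n=9)
    fact(n=8)
      fact(n=7)
        fact(n=6)
          fact(n=5)
            fact(n=4)
              fact(n=3)
                fact(n=2)
                  fact(n=1)
                  -> return 1
                -> return 2
              -> return 6
            -> return 24
          -> return 120
        -> return 720
      -> return 5040
    -> return 40320
  -> return 362880
-> return 3628800

Final answer: 3628800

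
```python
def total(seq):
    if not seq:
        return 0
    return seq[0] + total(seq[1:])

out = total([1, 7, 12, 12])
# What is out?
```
Call trace:
total(seq=[1, 7, 12, 12])
  total(seq=[7, 12, 12])
    total(seq=[12, 12])
      total(seq=[12])
        total(seq=[])
        -> return 0
      -> return 12
    -> return 24
  -> return 31
-> return 32

Final answer: 32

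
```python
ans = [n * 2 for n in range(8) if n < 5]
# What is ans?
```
Trace:
  n=0
  n=1
  n=2
  n=3
  n=4
  n=5
  n=6
  n=7
  ans=[0, 2, 4, 6, 8]

Final answer: [0, 2, 4, 6, 8]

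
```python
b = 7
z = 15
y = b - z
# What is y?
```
Trace:
  b=7
  b=7, z=15
  b=7, z=15, y=-8

Final answer: -8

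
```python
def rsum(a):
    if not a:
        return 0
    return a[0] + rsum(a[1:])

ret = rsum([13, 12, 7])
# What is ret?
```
Call trace:
rsum(a=[13, 12, 7])
  rsum(a=[12, 7])
    rsum(a=[7])
      rsum(a=[])
      -> return 0
    -> return 7
  -> return 19
-> return 32

Final answer: 32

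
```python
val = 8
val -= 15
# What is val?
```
Trace:
  val=8
  val=-7

Final answer: -7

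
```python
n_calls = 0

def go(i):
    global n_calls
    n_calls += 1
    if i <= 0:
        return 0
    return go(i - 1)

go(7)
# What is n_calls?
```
Call trace:
go(i=7)
  go(i=6)
    go(i=5)
      go(i=4)
        go(i=3)
          go(i=2)
            go(i=1)
              go(i=0)
              -> return 0
            -> return 0
          -> return 0
        -> return 0
      -> return 0
    -> return 0
  -> return 0
-> return 0

n_calls is incremented once per call. go is entered once for each i = 7, 6, 5, 4, 3, 2, 1, 0 (the i <= 0 call returns without recursing), i.e. 7 + 1 calls.
n_calls = 8

Final answer: 8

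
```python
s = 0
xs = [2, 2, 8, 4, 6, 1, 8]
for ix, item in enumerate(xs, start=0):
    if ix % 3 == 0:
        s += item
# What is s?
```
Trace:
  s=0
  s=2, ix=0, item=2
  s=2, ix=1, item=2
  s=2, ix=2, item=8
  s=6, ix=3, item=4
  s=6, ix=4, item=6
  s=6, ix=5, item=1
  s=14, ix=6, item=8

Final answer: 14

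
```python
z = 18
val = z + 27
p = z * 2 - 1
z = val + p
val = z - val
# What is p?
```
Trace:
  z=18
  z=18, val=45
  z=18, val=45, p=35
  z=80, val=45, p=35
  z=80, val=35, p=35

Final answer: 35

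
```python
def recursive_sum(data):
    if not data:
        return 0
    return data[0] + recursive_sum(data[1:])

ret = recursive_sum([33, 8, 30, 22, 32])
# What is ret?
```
Call trace:
recursive_sum(data=[33, 8, 30, 22, 32])
  recursive_sum(data=[8, 30, 22, 32])
    recursive_sum(data=[30, 22, 32])
      recursive_sum(data=[22, 32])
        recursive_sum(data=[32])
          recursive_sum(data=[])
          -> return 0
        -> return 32
      -> return 54
    -> return 84
  -> return 92
-> return 125

Final answer: 125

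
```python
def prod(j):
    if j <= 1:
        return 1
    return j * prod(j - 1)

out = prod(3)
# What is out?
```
Call trace:
prod(j=3)
  prod(j=2)
    prod(j=1)
    -> return 1
  -> return 2
-> return 6

Final answer: 6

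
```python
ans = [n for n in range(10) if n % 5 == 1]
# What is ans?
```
Trace:
  n=0
  n=1
  n=2
  n=3
  n=4
  n=5
  n=6
  n=7
  n=8
  n=9
  ans=[1, 6]

Final answer: [1, 6]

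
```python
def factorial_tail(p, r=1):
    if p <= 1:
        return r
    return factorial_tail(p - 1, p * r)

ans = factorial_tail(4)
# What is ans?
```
Call trace:
factorial_tail(p=4, r=1)
  factorial_tail(p=3, r=4)
    factorial_tail(p=2, r=12)
      factorial_tail(p=1, r=24)
      -> return 24
    -> return 24
  -> return 24
-> return 24

Final answer: 24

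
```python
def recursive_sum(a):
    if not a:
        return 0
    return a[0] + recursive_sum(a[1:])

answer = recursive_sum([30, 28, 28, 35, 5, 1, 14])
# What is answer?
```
Call trace:
recursive_sum(a=[30, 28, 28, 35, 5, 1, 14])
  recursive_sum(a=[28, 28, 35, 5, 1, 14])
    recursive_sum(a=[28, 35, 5, 1, 14])
      recursive_sum(a=[35, 5, 1, 14])
        recursive_sum(a=[5, 1, 14])
          recursive_sum(a=[1, 14])
            recursive_sum(a=[14])
              recursive_sum(a=[])
              -> return 0
            -> return 14
          -> return 15
        -> return 20
      -> return 55
    -> return 83
  -> return 111
-> return 141

Final answer: 141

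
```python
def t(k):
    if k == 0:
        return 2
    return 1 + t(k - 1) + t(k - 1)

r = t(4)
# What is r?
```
Call trace (a repeated sub-call is expanded the first time; later identical calls just restate its return value):
t(k=4)
  t(k=3)
    t(k=2)
      t(k=1)
        t(k=0)
        -> return 2
        t(k=0)
        -> return 2
      -> return 5
      t(k=1) -> return 5  (same call as traced above)
    -> return 11
    t(k=2) -> return 11  (same call as traced above)
  -> return 23
  t(k=3) -> return 23  (same call as traced above)
-> return 47

Final answer: 47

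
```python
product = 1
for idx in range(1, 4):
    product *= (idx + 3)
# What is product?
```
Trace:
  product=1
  product=4, idx=1
  product=20, idx=2
  product=120, idx=3

Final answer: 120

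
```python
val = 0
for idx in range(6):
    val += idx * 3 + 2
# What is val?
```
Trace:
  val=0
  val=2, idx=0
  val=7, idx=1
  val=15, idx=2
  val=26, idx=3
  val=40, idx=4
  val=57, idx=5

Final answer: 57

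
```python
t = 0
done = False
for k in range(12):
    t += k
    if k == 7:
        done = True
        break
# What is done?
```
Trace:
  t=0
  t=0, done=False
  t=0, done=False, k=0
  t=1, done=False, k=1
  t=3, done=False, k=2
  t=6, done=False, k=3
  t=10, done=False, k=4
  t=15, done=False, k=5
  t=21, done=False, k=6
  t=28, done=True, k=7

Final answer: True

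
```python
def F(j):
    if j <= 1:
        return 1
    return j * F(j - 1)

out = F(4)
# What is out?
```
Call trace:
F(j=4)
  F(j=3)
    F(j=2)
      F(j=1)
      -> return 1
    -> return 2
  -> return 6
-> return 24

Final answer: 24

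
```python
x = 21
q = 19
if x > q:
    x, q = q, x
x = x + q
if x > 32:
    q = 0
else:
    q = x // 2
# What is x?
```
Trace:
  x=21
  x=21, q=19
  x=19, q=21
  x=40, q=21
  x=40, q=0

Final answer: 40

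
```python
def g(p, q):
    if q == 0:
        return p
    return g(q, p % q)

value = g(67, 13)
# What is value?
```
Call trace:
g(p=67, q=13)
  g(p=13, q=2)
    g(p=2, q=1)
      g(p=1, q=0)
      -> return 1
    -> return 1
  -> return 1
-> return 1

Final answer: 1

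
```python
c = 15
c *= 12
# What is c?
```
Trace:
  c=15
  c=180

Final answer: 180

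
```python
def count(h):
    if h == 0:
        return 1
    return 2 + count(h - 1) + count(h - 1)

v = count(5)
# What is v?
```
Call trace (a repeated sub-call is expanded the first time; later identical calls just restate its return value):
count(h=5)
  count(h=4)
    count(h=3)
      count(h=2)
        count(h=1)
          count(h=0)
          -> return 1
          count(h=0)
          -> return 1
        -> return 4
        count(h=1) -> return 4  (same call as traced above)
      -> return 10
      count(h=2) -> return 10  (same call as traced above)
    -> return 22
    count(h=3) -> return 22  (same call as traced above)
  -> return 46
  count(h=4) -> return 46  (same call as traced above)
-> return 94

Final answer: 94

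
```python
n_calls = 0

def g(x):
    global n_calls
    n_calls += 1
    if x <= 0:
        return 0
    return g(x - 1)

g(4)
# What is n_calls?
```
Call trace:
g(x=4)
  g(x=3)
    g(x=2)
      g(x=1)
        g(x=0)
        -> return 0
      -> return 0
    -> return 0
  -> return 0
-> return 0

n_calls is incremented once per call. g is entered once for each x = 4, 3, 2, 1, 0 (the x <= 0 call returns without recursing), i.e. 4 + 1 calls.
n_calls = 5

Final answer: 5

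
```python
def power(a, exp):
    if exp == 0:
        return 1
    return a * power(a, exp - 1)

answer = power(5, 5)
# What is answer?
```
Call trace:
power(a=5, exp=5)
  power(a=5, exp=4)
    power(a=5, exp=3)
      power(a=5, exp=2)
        power(a=5, exp=1)
          power(a=5, exp=0)
          -> return 1
        -> return 5
      -> return 25
    -> return 125
  -> return 625
-> return 3125

Final answer: 3125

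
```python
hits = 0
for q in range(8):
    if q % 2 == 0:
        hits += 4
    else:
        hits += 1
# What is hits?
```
Trace:
  hits=0
  hits=4, q=0
  hits=5, q=1
  hits=9, q=2
  hits=10, q=3
  hits=14, q=4
  hits=15, q=5
  hits=19, q=6
  hits=20, q=7

Final answer: 20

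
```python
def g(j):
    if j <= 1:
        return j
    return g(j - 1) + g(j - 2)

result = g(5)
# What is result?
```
Call trace (a repeated sub-call is expanded the first time; later identical calls just restate its return value):
g(j=5)
  g(j=4)
    g(j=3)
      g(j=2)
        g(j=1)
        -> return 1
        g(j=0)
        -> return 0
      -> return 1
      g(j=1)
      -> return 1
    -> return 2
    g(j=2) -> return 1  (same call as traced above)
  -> return 3
  g(j=3) -> return 2  (same call as traced above)
-> return 5

Final answer: 5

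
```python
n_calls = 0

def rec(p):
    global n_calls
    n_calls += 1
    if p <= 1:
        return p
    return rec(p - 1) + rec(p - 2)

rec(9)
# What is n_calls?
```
Call trace (a repeated sub-call is expanded the first time; later identical calls just restate its return value):
rec(p=9)
  rec(p=8)
    rec(p=7)
      rec(p=6)
        rec(p=5)
          rec(p=4)
            rec(p=3)
              rec(p=2)
                rec(p=1)
                -> return 1
                rec(p=0)
                -> return 0
              -> return 1
              rec(p=1)
              -> return 1
            -> return 2
            rec(p=2) -> return 1  (same call as traced above)
          -> return 3
          rec(p=3) -> return 2  (same call as traced above)
        -> return 5
        rec(p=4) -> return 3  (same call as traced above)
      -> return 8
      rec(p=5) -> return 5  (same call as traced above)
    -> return 13
    rec(p=6) -> return 8  (same call as traced above)
  -> return 21
  rec(p=7) -> return 13  (same call as traced above)
-> return 34

n_calls is incremented once per call, so count the calls in each subtree. Let C(p) = number of calls made by rec(p).
C(0) = C(1) = 1 (base case, no recursion); C(p) = 1 + C(p - 1) + C(p - 2) otherwise.
C(2) = 1 + C(1) + C(0) = 1 + 1 + 1 = 3
C(3) = 1 + C(2) + C(1) = 1 + 3 + 1 = 5
C(4) = 1 + C(3) + C(2) = 1 + 5 + 3 = 9
C(5) = 1 + C(4) + C(3) = 1 + 9 + 5 = 15
C(6) = 1 + C(5) + C(4) = 1 + 15 + 9 = 25
C(7) = 1 + C(6) + C(5) = 1 + 25 + 15 = 41
C(8) = 1 + C(7) + C(6) = 1 + 41 + 25 = 67
C(9) = 1 + C(8) + C(7) = 1 + 67 + 41 = 109
n_calls = C(9) = 109

Final answer: 109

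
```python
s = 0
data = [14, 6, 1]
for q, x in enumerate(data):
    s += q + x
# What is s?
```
Trace:
  s=0
  s=14, q=0, x=14
  s=21, q=1, x=6
  s=24, q=2, x=1

Final answer: 24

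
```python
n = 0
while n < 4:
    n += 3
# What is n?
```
Trace:
  n=0
  n=3
  n=6

Final answer: 6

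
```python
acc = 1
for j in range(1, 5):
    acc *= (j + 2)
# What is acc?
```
Trace:
  acc=1
  acc=3, j=1
  acc=12, j=2
  acc=60, j=3
  acc=360, j=4

Final answer: 360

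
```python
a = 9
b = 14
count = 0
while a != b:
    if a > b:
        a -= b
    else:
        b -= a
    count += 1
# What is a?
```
Trace:
  a=9
  a=9, b=14
  a=9, b=14, count=0
  a=9, b=5, count=1
  a=4, b=5, count=2
  a=4, b=1, count=3
  a=3, b=1, count=4
  a=2, b=1, count=5
  a=1, b=1, count=6

Final answer: 1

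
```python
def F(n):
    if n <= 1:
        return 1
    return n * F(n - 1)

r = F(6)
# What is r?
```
Call trace:
F(n=6)
  F(n=5)
    F(n=4)
      F(n=3)
        F(n=2)
          F(n=1)
          -> return 1
        -> return 2
      -> return 6
    -> return 24
  -> return 120
-> return 720

Final answer: 720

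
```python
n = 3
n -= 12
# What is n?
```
Trace:
  n=3
  n=-9

Final answer: -9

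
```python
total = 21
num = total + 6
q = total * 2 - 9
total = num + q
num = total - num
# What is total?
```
Trace:
  total=21
  total=21, num=27
  total=21, num=27, q=33
  total=60, num=27, q=33
  total=60, num=33, q=33

Final answer: 60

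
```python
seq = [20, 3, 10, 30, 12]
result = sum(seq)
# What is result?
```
Trace:
  seq=[20, 3, 10, 30, 12]
  seq=[20, 3, 10, 30, 12], result=75

Final answer: 75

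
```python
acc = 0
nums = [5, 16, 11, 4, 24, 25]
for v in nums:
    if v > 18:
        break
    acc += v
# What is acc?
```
Trace:
  acc=0
  acc=5, v=5
  acc=21, v=16
  acc=32, v=11
  acc=36, v=4
  acc=36, v=24

Final answer: 36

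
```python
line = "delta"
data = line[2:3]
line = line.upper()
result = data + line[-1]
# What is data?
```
Trace:
  line='delta'
  line='delta', data='l'
  line='DELTA', data='l'
  line='DELTA', data='l', result='lA'

Final answer: 'l'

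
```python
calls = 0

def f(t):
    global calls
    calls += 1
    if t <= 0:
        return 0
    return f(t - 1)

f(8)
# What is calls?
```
Call trace:
f(t=8)
  f(t=7)
    f(t=6)
      f(t=5)
        f(t=4)
          f(t=3)
            f(t=2)
              f(t=1)
                f(t=0)
                -> return 0
              -> return 0
            -> return 0
          -> return 0
        -> return 0
      -> return 0
    -> return 0
  -> return 0
-> return 0

calls is incremented once per call. f is entered once for each t = 8, 7, 6, 5, 4, 3, 2, 1, 0 (the t <= 0 call returns without recursing), i.e. 8 + 1 calls.
calls = 9

Final answer: 9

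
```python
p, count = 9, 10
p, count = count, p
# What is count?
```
Trace:
  p=9, count=10
  p=10, count=9

Final answer: 9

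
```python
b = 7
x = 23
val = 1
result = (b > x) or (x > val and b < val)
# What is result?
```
Trace:
  b=7
  b=7, x=23
  b=7, x=23, val=1
  b=7, x=23, val=1, result=False

Final answer: False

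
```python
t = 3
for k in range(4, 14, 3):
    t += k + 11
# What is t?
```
Trace:
  t=3
  t=18, k=4
  t=36, k=7
  t=57, k=10
  t=81, k=13

Final answer: 81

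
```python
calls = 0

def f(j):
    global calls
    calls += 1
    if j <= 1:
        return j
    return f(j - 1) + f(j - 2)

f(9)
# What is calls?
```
Call trace (a repeated sub-call is expanded the first time; later identical calls just restate its return value):
f(j=9)
  f(j=8)
    f(j=7)
      f(j=6)
        f(j=5)
          f(j=4)
            f(j=3)
              f(j=2)
                f(j=1)
                -> return 1
                f(j=0)
                -> return 0
              -> return 1
              f(j=1)
              -> return 1
            -> return 2
            f(j=2) -> return 1  (same call as traced above)
          -> return 3
          f(j=3) -> return 2  (same call as traced above)
        -> return 5
        f(j=4) -> return 3  (same call as traced above)
      -> return 8
      f(j=5) -> return 5  (same call as traced above)
    -> return 13
    f(j=6) -> return 8  (same call as traced above)
  -> return 21
  f(j=7) -> return 13  (same call as traced above)
-> return 34

calls is incremented once per call, so count the calls in each subtree. Let C(j) = number of calls made by f(j).
C(0) = C(1) = 1 (base case, no recursion); C(j) = 1 + C(j - 1) + C(j - 2) otherwise.
C(2) = 1 + C(1) + C(0) = 1 + 1 + 1 = 3
C(3) = 1 + C(2) + C(1) = 1 + 3 + 1 = 5
C(4) = 1 + C(3) + C(2) = 1 + 5 + 3 = 9
C(5) = 1 + C(4) + C(3) = 1 + 9 + 5 = 15
C(6) = 1 + C(5) + C(4) = 1 + 15 + 9 = 25
C(7) = 1 + C(6) + C(5) = 1 + 25 + 15 = 41
C(8) = 1 + C(7) + C(6) = 1 + 41 + 25 = 67
C(9) = 1 + C(8) + C(7) = 1 + 67 + 41 = 109
calls = C(9) = 109

Final answer: 109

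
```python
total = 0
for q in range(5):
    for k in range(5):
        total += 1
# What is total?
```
Trace:
  total=0
  total=1, q=0, k=0
  total=2, q=0, k=1
  total=3, q=0, k=2
  total=4, q=0, k=3
  total=5, q=0, k=4
  total=6, q=1, k=0
  total=7, q=1, k=1
  total=8, q=1, k=2
  total=9, q=1, k=3
  total=10, q=1, k=4
  total=11, q=2, k=0
  total=12, q=2, k=1
  total=13, q=2, k=2
  total=14, q=2, k=3
  total=15, q=2, k=4
  total=16, q=3, k=0
  total=17, q=3, k=1
  total=18, q=3, k=2
  total=19, q=3, k=3
  total=20, q=3, k=4
  total=21, q=4, k=0
  total=22, q=4, k=1
  total=23, q=4, k=2
  total=24, q=4, k=3
  total=25, q=4, k=4

Final answer: 25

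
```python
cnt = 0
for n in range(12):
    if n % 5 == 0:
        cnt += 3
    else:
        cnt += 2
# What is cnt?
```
Trace:
  cnt=0
  cnt=3, n=0
  cnt=5, n=1
  cnt=7, n=2
  cnt=9, n=3
  cnt=11, n=4
  cnt=14, n=5
  cnt=16, n=6
  cnt=18, n=7
  cnt=20, n=8
  cnt=22, n=9
  cnt=25, n=10
  cnt=27, n=11

Final answer: 27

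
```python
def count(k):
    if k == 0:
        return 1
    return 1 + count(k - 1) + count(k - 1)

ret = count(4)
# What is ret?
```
Call trace (a repeated sub-call is expanded the first time; later identical calls just restate its return value):
count(k=4)
  count(k=3)
    count(k=2)
      count(k=1)
        count(k=0)
        -> return 1
        count(k=0)
        -> return 1
      -> return 3
      count(k=1) -> return 3  (same call as traced above)
    -> return 7
    count(k=2) -> return 7  (same call as traced above)
  -> return 15
  count(k=3) -> return 15  (same call as traced above)
-> return 31

Final answer: 31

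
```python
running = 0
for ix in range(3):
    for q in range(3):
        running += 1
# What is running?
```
Trace:
  running=0
  running=1, ix=0, q=0
  running=2, ix=0, q=1
  running=3, ix=0, q=2
  running=4, ix=1, q=0
  running=5, ix=1, q=1
  running=6, ix=1, q=2
  running=7, ix=2, q=0
  running=8, ix=2, q=1
  running=9, ix=2, q=2

Final answer: 9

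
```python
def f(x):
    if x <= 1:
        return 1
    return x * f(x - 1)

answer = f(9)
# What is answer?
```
Call trace:
f(x=9)
  f(x=8)
    f(x=7)
      f(x=6)
        f(x=5)
          f(x=4)
            f(x=3)
              f(x=2)
                f(x=1)
                -> return 1
              -> return 2
            -> return 6
          -> return 24
        -> return 120
      -> return 720
    -> return 5040
  -> return 40320
-> return 362880

Final answer: 362880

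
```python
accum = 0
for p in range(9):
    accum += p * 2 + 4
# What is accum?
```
Trace:
  accum=0
  accum=4, p=0
  accum=10, p=1
  accum=18, p=2
  accum=28, p=3
  accum=40, p=4
  accum=54, p=5
  accum=70, p=6
  accum=88, p=7
  accum=108, p=8

Final answer: 108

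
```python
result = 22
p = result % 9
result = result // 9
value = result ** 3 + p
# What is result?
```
Trace:
  result=22
  result=22, p=4
  result=2, p=4
  result=2, p=4, value=12

Final answer: 2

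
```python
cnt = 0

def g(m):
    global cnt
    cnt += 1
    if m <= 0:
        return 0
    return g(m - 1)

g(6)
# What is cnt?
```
Call trace:
g(m=6)
  g(m=5)
    g(m=4)
      g(m=3)
        g(m=2)
          g(m=1)
            g(m=0)
            -> return 0
          -> return 0
        -> return 0
      -> return 0
    -> return 0
  -> return 0
-> return 0

cnt is incremented once per call. g is entered once for each m = 6, 5, 4, 3, 2, 1, 0 (the m <= 0 call returns without recursing), i.e. 6 + 1 calls.
cnt = 7

Final answer: 7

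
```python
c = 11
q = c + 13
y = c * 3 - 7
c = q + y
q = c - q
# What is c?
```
Trace:
  c=11
  c=11, q=24
  c=11, q=24, y=26
  c=50, q=24, y=26
  c=50, q=26, y=26

Final answer: 50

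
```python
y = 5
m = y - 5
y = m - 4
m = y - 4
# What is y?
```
Trace:
  y=5
  y=5, m=0
  y=-4, m=0
  y=-4, m=-8

Final answer: -4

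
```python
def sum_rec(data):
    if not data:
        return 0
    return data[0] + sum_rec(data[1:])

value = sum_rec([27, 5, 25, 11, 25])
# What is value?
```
Call trace:
sum_rec(data=[27, 5, 25, 11, 25])
  sum_rec(data=[5, 25, 11, 25])
    sum_rec(data=[25, 11, 25])
      sum_rec(data=[11, 25])
        sum_rec(data=[25])
          sum_rec(data=[])
          -> return 0
        -> return 25
      -> return 36
    -> return 61
  -> return 66
-> return 93

Final answer: 93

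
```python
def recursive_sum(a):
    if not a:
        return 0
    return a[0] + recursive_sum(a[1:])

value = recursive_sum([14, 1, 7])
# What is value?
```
Call trace:
recursive_sum(a=[14, 1, 7])
  recursive_sum(a=[1, 7])
    recursive_sum(a=[7])
      recursive_sum(a=[])
      -> return 0
    -> return 7
  -> return 8
-> return 22

Final answer: 22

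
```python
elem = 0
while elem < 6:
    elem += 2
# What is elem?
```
Trace:
  elem=0
  elem=2
  elem=4
  elem=6

Final answer: 6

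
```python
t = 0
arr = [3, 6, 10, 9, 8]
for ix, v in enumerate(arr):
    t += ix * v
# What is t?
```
Trace:
  t=0
  t=0, ix=0, v=3
  t=6, ix=1, v=6
  t=26, ix=2, v=10
  t=53, ix=3, v=9
  t=85, ix=4, v=8

Final answer: 85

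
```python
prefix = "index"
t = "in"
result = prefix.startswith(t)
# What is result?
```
Trace:
  prefix='index'
  prefix='index', t='in'
  prefix='index', t='in', result=True

Final answer: True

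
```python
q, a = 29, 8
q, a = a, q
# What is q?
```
Trace:
  q=29, a=8
  q=8, a=29

Final answer: 8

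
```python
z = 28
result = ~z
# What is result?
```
Trace:
  z=28
  z=28, result=-29

Final answer: -29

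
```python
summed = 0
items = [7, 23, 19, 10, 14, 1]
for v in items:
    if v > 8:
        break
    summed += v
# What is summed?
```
Trace:
  summed=0
  summed=7, v=7
  summed=7, v=23

Final answer: 7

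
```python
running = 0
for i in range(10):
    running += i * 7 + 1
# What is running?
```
Trace:
  running=0
  running=1, i=0
  running=9, i=1
  running=24, i=2
  running=46, i=3
  running=75, i=4
  running=111, i=5
  running=154, i=6
  running=204, i=7
  running=261, i=8
  running=325, i=9

Final answer: 325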